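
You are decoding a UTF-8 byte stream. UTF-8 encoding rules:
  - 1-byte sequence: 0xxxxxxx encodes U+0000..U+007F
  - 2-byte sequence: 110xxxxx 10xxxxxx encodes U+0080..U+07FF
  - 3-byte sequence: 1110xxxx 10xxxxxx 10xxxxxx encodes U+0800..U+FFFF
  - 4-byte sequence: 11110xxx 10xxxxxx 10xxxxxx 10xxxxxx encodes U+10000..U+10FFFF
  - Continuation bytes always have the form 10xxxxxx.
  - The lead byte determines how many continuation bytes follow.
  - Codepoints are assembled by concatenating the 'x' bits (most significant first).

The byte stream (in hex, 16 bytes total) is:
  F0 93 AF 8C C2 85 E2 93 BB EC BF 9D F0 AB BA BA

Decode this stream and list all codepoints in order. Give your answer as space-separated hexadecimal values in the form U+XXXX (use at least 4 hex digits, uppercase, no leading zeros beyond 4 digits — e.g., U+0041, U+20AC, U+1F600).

Byte[0]=F0: 4-byte lead, need 3 cont bytes. acc=0x0
Byte[1]=93: continuation. acc=(acc<<6)|0x13=0x13
Byte[2]=AF: continuation. acc=(acc<<6)|0x2F=0x4EF
Byte[3]=8C: continuation. acc=(acc<<6)|0x0C=0x13BCC
Completed: cp=U+13BCC (starts at byte 0)
Byte[4]=C2: 2-byte lead, need 1 cont bytes. acc=0x2
Byte[5]=85: continuation. acc=(acc<<6)|0x05=0x85
Completed: cp=U+0085 (starts at byte 4)
Byte[6]=E2: 3-byte lead, need 2 cont bytes. acc=0x2
Byte[7]=93: continuation. acc=(acc<<6)|0x13=0x93
Byte[8]=BB: continuation. acc=(acc<<6)|0x3B=0x24FB
Completed: cp=U+24FB (starts at byte 6)
Byte[9]=EC: 3-byte lead, need 2 cont bytes. acc=0xC
Byte[10]=BF: continuation. acc=(acc<<6)|0x3F=0x33F
Byte[11]=9D: continuation. acc=(acc<<6)|0x1D=0xCFDD
Completed: cp=U+CFDD (starts at byte 9)
Byte[12]=F0: 4-byte lead, need 3 cont bytes. acc=0x0
Byte[13]=AB: continuation. acc=(acc<<6)|0x2B=0x2B
Byte[14]=BA: continuation. acc=(acc<<6)|0x3A=0xAFA
Byte[15]=BA: continuation. acc=(acc<<6)|0x3A=0x2BEBA
Completed: cp=U+2BEBA (starts at byte 12)

Answer: U+13BCC U+0085 U+24FB U+CFDD U+2BEBA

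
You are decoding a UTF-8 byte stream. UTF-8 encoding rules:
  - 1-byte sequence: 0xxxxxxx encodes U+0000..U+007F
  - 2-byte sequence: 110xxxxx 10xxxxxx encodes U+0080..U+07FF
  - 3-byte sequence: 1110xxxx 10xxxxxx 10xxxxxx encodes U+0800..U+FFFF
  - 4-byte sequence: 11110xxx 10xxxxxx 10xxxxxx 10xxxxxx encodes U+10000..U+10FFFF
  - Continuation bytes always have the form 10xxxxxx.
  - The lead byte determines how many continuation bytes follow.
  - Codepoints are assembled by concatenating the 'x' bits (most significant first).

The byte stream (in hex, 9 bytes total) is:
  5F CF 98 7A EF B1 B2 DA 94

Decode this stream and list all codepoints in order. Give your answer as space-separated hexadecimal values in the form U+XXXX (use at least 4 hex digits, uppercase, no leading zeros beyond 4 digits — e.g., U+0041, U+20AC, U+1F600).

Answer: U+005F U+03D8 U+007A U+FC72 U+0694

Derivation:
Byte[0]=5F: 1-byte ASCII. cp=U+005F
Byte[1]=CF: 2-byte lead, need 1 cont bytes. acc=0xF
Byte[2]=98: continuation. acc=(acc<<6)|0x18=0x3D8
Completed: cp=U+03D8 (starts at byte 1)
Byte[3]=7A: 1-byte ASCII. cp=U+007A
Byte[4]=EF: 3-byte lead, need 2 cont bytes. acc=0xF
Byte[5]=B1: continuation. acc=(acc<<6)|0x31=0x3F1
Byte[6]=B2: continuation. acc=(acc<<6)|0x32=0xFC72
Completed: cp=U+FC72 (starts at byte 4)
Byte[7]=DA: 2-byte lead, need 1 cont bytes. acc=0x1A
Byte[8]=94: continuation. acc=(acc<<6)|0x14=0x694
Completed: cp=U+0694 (starts at byte 7)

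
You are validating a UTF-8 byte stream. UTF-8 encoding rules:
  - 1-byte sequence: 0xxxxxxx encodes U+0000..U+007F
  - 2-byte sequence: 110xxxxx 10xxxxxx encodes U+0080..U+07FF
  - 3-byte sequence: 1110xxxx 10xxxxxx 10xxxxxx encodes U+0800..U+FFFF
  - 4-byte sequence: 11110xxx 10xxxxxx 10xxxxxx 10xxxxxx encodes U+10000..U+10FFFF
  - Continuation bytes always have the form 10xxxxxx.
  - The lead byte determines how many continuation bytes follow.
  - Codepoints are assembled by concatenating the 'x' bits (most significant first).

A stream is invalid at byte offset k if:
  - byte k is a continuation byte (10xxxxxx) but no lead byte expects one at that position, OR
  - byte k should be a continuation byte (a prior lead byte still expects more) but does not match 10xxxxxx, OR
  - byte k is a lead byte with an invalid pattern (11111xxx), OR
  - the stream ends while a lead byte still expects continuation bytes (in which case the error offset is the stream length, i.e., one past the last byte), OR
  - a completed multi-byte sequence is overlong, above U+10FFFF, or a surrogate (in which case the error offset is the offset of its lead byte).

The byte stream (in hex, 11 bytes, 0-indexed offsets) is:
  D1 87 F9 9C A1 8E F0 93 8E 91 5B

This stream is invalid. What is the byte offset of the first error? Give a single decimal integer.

Answer: 2

Derivation:
Byte[0]=D1: 2-byte lead, need 1 cont bytes. acc=0x11
Byte[1]=87: continuation. acc=(acc<<6)|0x07=0x447
Completed: cp=U+0447 (starts at byte 0)
Byte[2]=F9: INVALID lead byte (not 0xxx/110x/1110/11110)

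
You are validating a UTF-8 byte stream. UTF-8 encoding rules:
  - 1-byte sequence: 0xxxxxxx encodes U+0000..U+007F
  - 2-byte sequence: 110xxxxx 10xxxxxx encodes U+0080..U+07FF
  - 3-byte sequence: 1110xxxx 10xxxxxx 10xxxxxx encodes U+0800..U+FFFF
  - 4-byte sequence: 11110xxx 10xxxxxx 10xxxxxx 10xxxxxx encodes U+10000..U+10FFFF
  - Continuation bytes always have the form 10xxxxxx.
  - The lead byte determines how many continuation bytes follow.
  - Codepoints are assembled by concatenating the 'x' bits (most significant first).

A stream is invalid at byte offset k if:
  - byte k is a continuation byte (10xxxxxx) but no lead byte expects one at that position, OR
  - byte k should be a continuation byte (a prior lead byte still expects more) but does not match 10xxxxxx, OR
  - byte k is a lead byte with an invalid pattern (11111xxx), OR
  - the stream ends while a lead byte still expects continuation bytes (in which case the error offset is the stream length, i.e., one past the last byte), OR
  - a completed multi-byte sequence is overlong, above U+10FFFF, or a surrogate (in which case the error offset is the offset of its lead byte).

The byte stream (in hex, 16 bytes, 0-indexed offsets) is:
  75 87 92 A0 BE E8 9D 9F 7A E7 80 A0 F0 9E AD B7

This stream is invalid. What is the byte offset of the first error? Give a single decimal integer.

Byte[0]=75: 1-byte ASCII. cp=U+0075
Byte[1]=87: INVALID lead byte (not 0xxx/110x/1110/11110)

Answer: 1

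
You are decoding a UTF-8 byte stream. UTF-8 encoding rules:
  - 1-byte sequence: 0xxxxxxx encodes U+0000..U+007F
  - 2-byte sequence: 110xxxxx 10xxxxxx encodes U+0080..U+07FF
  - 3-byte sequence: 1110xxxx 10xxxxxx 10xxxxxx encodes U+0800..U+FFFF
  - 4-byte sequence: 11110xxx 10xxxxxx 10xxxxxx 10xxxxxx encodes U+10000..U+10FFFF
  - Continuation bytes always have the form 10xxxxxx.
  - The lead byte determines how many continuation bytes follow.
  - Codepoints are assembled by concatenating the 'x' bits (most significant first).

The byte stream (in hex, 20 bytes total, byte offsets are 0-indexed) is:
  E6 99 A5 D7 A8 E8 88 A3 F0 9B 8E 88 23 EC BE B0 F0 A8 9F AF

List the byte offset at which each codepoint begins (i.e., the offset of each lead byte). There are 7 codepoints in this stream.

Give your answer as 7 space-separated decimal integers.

Answer: 0 3 5 8 12 13 16

Derivation:
Byte[0]=E6: 3-byte lead, need 2 cont bytes. acc=0x6
Byte[1]=99: continuation. acc=(acc<<6)|0x19=0x199
Byte[2]=A5: continuation. acc=(acc<<6)|0x25=0x6665
Completed: cp=U+6665 (starts at byte 0)
Byte[3]=D7: 2-byte lead, need 1 cont bytes. acc=0x17
Byte[4]=A8: continuation. acc=(acc<<6)|0x28=0x5E8
Completed: cp=U+05E8 (starts at byte 3)
Byte[5]=E8: 3-byte lead, need 2 cont bytes. acc=0x8
Byte[6]=88: continuation. acc=(acc<<6)|0x08=0x208
Byte[7]=A3: continuation. acc=(acc<<6)|0x23=0x8223
Completed: cp=U+8223 (starts at byte 5)
Byte[8]=F0: 4-byte lead, need 3 cont bytes. acc=0x0
Byte[9]=9B: continuation. acc=(acc<<6)|0x1B=0x1B
Byte[10]=8E: continuation. acc=(acc<<6)|0x0E=0x6CE
Byte[11]=88: continuation. acc=(acc<<6)|0x08=0x1B388
Completed: cp=U+1B388 (starts at byte 8)
Byte[12]=23: 1-byte ASCII. cp=U+0023
Byte[13]=EC: 3-byte lead, need 2 cont bytes. acc=0xC
Byte[14]=BE: continuation. acc=(acc<<6)|0x3E=0x33E
Byte[15]=B0: continuation. acc=(acc<<6)|0x30=0xCFB0
Completed: cp=U+CFB0 (starts at byte 13)
Byte[16]=F0: 4-byte lead, need 3 cont bytes. acc=0x0
Byte[17]=A8: continuation. acc=(acc<<6)|0x28=0x28
Byte[18]=9F: continuation. acc=(acc<<6)|0x1F=0xA1F
Byte[19]=AF: continuation. acc=(acc<<6)|0x2F=0x287EF
Completed: cp=U+287EF (starts at byte 16)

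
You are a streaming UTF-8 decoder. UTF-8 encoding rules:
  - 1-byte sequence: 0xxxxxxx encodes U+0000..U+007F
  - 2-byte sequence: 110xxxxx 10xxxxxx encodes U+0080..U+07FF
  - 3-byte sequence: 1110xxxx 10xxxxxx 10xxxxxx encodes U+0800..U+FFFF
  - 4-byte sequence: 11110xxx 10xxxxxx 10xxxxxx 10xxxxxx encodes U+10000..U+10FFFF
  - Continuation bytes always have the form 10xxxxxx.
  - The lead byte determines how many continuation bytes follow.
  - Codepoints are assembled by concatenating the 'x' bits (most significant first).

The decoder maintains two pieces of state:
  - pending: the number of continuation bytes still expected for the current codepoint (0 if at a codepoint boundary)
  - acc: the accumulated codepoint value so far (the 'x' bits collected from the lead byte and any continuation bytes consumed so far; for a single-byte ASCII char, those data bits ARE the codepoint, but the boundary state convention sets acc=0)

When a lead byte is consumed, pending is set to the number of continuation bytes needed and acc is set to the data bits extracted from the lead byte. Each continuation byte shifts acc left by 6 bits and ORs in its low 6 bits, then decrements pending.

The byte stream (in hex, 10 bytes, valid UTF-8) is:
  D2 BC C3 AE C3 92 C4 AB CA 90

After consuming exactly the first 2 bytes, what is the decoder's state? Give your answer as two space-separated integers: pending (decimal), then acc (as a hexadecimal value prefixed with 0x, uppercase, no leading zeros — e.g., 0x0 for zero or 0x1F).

Answer: 0 0x4BC

Derivation:
Byte[0]=D2: 2-byte lead. pending=1, acc=0x12
Byte[1]=BC: continuation. acc=(acc<<6)|0x3C=0x4BC, pending=0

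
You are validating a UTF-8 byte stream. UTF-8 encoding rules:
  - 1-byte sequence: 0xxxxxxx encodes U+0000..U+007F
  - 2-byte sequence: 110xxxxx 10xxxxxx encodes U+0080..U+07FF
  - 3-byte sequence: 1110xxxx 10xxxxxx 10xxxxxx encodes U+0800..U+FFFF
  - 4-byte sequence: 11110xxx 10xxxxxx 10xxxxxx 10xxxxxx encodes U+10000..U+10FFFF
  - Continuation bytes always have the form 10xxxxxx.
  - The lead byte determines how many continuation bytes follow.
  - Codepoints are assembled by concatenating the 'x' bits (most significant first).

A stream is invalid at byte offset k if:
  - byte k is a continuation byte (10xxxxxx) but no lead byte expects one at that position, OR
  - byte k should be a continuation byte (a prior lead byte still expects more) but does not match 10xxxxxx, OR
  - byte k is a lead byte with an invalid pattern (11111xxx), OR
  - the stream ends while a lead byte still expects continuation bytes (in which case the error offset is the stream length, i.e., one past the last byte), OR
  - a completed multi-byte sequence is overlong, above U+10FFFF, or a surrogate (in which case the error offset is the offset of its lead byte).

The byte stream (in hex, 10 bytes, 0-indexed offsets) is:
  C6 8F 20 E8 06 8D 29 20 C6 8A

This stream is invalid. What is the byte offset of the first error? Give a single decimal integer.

Byte[0]=C6: 2-byte lead, need 1 cont bytes. acc=0x6
Byte[1]=8F: continuation. acc=(acc<<6)|0x0F=0x18F
Completed: cp=U+018F (starts at byte 0)
Byte[2]=20: 1-byte ASCII. cp=U+0020
Byte[3]=E8: 3-byte lead, need 2 cont bytes. acc=0x8
Byte[4]=06: expected 10xxxxxx continuation. INVALID

Answer: 4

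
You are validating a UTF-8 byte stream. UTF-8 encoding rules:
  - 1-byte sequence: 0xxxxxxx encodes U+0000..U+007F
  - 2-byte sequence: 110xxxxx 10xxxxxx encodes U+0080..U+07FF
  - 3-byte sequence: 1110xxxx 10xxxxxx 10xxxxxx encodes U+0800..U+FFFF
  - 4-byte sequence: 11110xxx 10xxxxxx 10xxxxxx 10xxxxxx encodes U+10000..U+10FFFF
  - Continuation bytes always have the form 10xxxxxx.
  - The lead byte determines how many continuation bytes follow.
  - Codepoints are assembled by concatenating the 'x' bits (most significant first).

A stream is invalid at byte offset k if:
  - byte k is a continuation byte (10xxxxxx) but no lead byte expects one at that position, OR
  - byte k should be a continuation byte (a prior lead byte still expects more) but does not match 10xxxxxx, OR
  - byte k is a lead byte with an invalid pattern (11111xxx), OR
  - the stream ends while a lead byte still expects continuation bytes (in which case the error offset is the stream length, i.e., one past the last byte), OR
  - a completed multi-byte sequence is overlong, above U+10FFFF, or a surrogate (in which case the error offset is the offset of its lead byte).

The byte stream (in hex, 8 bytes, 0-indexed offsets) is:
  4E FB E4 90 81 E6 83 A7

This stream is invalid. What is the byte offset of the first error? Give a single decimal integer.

Byte[0]=4E: 1-byte ASCII. cp=U+004E
Byte[1]=FB: INVALID lead byte (not 0xxx/110x/1110/11110)

Answer: 1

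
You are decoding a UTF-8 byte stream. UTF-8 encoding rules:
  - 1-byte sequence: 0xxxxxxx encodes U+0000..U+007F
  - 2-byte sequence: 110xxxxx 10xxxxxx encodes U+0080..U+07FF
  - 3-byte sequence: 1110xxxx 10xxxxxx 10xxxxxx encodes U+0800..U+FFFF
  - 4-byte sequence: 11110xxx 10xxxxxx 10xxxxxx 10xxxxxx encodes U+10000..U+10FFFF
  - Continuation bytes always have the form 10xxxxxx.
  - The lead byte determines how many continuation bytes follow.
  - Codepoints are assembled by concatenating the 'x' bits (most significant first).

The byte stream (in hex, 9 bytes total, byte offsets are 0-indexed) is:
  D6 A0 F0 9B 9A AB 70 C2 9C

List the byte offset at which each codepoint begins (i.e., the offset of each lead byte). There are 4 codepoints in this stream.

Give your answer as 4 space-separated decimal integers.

Answer: 0 2 6 7

Derivation:
Byte[0]=D6: 2-byte lead, need 1 cont bytes. acc=0x16
Byte[1]=A0: continuation. acc=(acc<<6)|0x20=0x5A0
Completed: cp=U+05A0 (starts at byte 0)
Byte[2]=F0: 4-byte lead, need 3 cont bytes. acc=0x0
Byte[3]=9B: continuation. acc=(acc<<6)|0x1B=0x1B
Byte[4]=9A: continuation. acc=(acc<<6)|0x1A=0x6DA
Byte[5]=AB: continuation. acc=(acc<<6)|0x2B=0x1B6AB
Completed: cp=U+1B6AB (starts at byte 2)
Byte[6]=70: 1-byte ASCII. cp=U+0070
Byte[7]=C2: 2-byte lead, need 1 cont bytes. acc=0x2
Byte[8]=9C: continuation. acc=(acc<<6)|0x1C=0x9C
Completed: cp=U+009C (starts at byte 7)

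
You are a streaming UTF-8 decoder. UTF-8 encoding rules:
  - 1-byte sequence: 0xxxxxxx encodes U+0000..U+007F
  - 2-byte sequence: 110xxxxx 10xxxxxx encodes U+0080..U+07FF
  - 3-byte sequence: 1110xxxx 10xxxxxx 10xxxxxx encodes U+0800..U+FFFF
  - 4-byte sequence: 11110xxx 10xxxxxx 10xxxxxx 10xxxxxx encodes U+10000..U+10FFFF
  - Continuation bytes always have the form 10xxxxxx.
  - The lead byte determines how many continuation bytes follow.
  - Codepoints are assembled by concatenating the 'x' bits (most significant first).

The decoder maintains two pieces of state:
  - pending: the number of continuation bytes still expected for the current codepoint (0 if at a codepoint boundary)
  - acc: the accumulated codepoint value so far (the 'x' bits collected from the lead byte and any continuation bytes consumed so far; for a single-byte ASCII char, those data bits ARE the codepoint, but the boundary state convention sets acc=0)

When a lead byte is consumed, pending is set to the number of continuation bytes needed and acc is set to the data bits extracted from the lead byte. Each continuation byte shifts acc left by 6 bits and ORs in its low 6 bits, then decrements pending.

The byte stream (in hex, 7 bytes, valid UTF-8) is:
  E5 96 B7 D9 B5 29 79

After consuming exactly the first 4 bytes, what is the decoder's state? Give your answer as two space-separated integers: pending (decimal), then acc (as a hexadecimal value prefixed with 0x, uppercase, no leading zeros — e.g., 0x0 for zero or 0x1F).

Answer: 1 0x19

Derivation:
Byte[0]=E5: 3-byte lead. pending=2, acc=0x5
Byte[1]=96: continuation. acc=(acc<<6)|0x16=0x156, pending=1
Byte[2]=B7: continuation. acc=(acc<<6)|0x37=0x55B7, pending=0
Byte[3]=D9: 2-byte lead. pending=1, acc=0x19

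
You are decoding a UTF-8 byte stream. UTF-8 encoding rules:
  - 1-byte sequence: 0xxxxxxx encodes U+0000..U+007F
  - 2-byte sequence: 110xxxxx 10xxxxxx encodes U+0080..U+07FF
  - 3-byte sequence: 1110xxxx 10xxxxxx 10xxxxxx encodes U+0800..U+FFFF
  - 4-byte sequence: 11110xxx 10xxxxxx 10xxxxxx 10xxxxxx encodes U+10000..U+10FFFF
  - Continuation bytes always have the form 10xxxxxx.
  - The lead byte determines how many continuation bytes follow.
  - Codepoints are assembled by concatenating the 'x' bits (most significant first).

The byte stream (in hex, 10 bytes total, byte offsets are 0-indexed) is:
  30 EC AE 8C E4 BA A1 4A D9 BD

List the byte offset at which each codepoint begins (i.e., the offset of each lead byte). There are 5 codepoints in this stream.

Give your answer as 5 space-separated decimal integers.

Answer: 0 1 4 7 8

Derivation:
Byte[0]=30: 1-byte ASCII. cp=U+0030
Byte[1]=EC: 3-byte lead, need 2 cont bytes. acc=0xC
Byte[2]=AE: continuation. acc=(acc<<6)|0x2E=0x32E
Byte[3]=8C: continuation. acc=(acc<<6)|0x0C=0xCB8C
Completed: cp=U+CB8C (starts at byte 1)
Byte[4]=E4: 3-byte lead, need 2 cont bytes. acc=0x4
Byte[5]=BA: continuation. acc=(acc<<6)|0x3A=0x13A
Byte[6]=A1: continuation. acc=(acc<<6)|0x21=0x4EA1
Completed: cp=U+4EA1 (starts at byte 4)
Byte[7]=4A: 1-byte ASCII. cp=U+004A
Byte[8]=D9: 2-byte lead, need 1 cont bytes. acc=0x19
Byte[9]=BD: continuation. acc=(acc<<6)|0x3D=0x67D
Completed: cp=U+067D (starts at byte 8)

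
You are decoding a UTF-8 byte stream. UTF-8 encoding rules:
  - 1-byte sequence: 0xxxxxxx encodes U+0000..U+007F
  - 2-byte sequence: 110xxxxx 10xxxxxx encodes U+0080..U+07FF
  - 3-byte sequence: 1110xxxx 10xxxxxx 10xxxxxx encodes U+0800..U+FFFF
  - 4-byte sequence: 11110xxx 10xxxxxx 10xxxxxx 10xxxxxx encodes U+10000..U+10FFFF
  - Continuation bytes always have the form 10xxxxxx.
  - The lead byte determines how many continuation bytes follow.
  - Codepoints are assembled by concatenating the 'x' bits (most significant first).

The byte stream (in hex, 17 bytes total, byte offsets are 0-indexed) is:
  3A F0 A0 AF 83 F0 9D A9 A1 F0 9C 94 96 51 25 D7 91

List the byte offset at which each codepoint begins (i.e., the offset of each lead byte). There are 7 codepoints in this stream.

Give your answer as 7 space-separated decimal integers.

Byte[0]=3A: 1-byte ASCII. cp=U+003A
Byte[1]=F0: 4-byte lead, need 3 cont bytes. acc=0x0
Byte[2]=A0: continuation. acc=(acc<<6)|0x20=0x20
Byte[3]=AF: continuation. acc=(acc<<6)|0x2F=0x82F
Byte[4]=83: continuation. acc=(acc<<6)|0x03=0x20BC3
Completed: cp=U+20BC3 (starts at byte 1)
Byte[5]=F0: 4-byte lead, need 3 cont bytes. acc=0x0
Byte[6]=9D: continuation. acc=(acc<<6)|0x1D=0x1D
Byte[7]=A9: continuation. acc=(acc<<6)|0x29=0x769
Byte[8]=A1: continuation. acc=(acc<<6)|0x21=0x1DA61
Completed: cp=U+1DA61 (starts at byte 5)
Byte[9]=F0: 4-byte lead, need 3 cont bytes. acc=0x0
Byte[10]=9C: continuation. acc=(acc<<6)|0x1C=0x1C
Byte[11]=94: continuation. acc=(acc<<6)|0x14=0x714
Byte[12]=96: continuation. acc=(acc<<6)|0x16=0x1C516
Completed: cp=U+1C516 (starts at byte 9)
Byte[13]=51: 1-byte ASCII. cp=U+0051
Byte[14]=25: 1-byte ASCII. cp=U+0025
Byte[15]=D7: 2-byte lead, need 1 cont bytes. acc=0x17
Byte[16]=91: continuation. acc=(acc<<6)|0x11=0x5D1
Completed: cp=U+05D1 (starts at byte 15)

Answer: 0 1 5 9 13 14 15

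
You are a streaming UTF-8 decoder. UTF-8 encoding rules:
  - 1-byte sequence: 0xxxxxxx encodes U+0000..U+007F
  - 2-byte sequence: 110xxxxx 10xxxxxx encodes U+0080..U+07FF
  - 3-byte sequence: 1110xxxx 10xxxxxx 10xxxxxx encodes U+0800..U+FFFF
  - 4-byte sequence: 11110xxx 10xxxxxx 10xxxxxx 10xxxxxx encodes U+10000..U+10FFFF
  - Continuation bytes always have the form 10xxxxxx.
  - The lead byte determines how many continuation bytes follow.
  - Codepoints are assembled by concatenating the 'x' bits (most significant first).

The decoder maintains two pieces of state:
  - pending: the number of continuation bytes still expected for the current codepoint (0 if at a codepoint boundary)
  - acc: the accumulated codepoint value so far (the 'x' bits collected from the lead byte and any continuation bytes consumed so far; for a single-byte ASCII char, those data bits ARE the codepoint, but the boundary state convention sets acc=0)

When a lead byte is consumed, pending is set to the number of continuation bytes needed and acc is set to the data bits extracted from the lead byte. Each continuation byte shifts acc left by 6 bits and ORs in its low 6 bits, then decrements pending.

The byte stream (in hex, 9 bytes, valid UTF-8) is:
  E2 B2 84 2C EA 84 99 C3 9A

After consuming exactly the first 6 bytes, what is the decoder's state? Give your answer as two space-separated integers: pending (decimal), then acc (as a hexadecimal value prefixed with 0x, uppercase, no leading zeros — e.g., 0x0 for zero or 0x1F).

Byte[0]=E2: 3-byte lead. pending=2, acc=0x2
Byte[1]=B2: continuation. acc=(acc<<6)|0x32=0xB2, pending=1
Byte[2]=84: continuation. acc=(acc<<6)|0x04=0x2C84, pending=0
Byte[3]=2C: 1-byte. pending=0, acc=0x0
Byte[4]=EA: 3-byte lead. pending=2, acc=0xA
Byte[5]=84: continuation. acc=(acc<<6)|0x04=0x284, pending=1

Answer: 1 0x284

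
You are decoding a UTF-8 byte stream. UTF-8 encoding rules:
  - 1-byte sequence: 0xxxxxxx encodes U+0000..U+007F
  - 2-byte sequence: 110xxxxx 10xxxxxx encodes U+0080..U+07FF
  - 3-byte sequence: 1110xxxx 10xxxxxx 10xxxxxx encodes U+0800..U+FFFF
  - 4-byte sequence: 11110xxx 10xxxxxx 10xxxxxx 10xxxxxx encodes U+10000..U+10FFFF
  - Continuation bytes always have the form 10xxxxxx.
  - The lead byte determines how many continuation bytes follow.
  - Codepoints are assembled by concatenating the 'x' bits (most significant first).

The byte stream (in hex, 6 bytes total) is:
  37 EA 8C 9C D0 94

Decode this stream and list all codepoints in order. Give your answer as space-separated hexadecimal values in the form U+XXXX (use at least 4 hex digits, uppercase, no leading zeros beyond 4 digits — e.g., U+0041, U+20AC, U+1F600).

Byte[0]=37: 1-byte ASCII. cp=U+0037
Byte[1]=EA: 3-byte lead, need 2 cont bytes. acc=0xA
Byte[2]=8C: continuation. acc=(acc<<6)|0x0C=0x28C
Byte[3]=9C: continuation. acc=(acc<<6)|0x1C=0xA31C
Completed: cp=U+A31C (starts at byte 1)
Byte[4]=D0: 2-byte lead, need 1 cont bytes. acc=0x10
Byte[5]=94: continuation. acc=(acc<<6)|0x14=0x414
Completed: cp=U+0414 (starts at byte 4)

Answer: U+0037 U+A31C U+0414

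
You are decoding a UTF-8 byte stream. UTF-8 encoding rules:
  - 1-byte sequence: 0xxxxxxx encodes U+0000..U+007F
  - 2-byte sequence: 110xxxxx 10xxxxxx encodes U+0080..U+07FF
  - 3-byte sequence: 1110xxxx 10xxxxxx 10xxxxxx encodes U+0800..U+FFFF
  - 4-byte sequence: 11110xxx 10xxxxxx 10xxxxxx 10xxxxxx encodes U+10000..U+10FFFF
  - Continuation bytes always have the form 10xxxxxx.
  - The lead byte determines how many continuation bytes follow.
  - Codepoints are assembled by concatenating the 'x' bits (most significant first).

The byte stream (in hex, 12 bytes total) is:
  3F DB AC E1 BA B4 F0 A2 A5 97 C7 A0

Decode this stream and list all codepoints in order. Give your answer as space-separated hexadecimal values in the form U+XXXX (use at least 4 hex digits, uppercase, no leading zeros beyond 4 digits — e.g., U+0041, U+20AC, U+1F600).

Byte[0]=3F: 1-byte ASCII. cp=U+003F
Byte[1]=DB: 2-byte lead, need 1 cont bytes. acc=0x1B
Byte[2]=AC: continuation. acc=(acc<<6)|0x2C=0x6EC
Completed: cp=U+06EC (starts at byte 1)
Byte[3]=E1: 3-byte lead, need 2 cont bytes. acc=0x1
Byte[4]=BA: continuation. acc=(acc<<6)|0x3A=0x7A
Byte[5]=B4: continuation. acc=(acc<<6)|0x34=0x1EB4
Completed: cp=U+1EB4 (starts at byte 3)
Byte[6]=F0: 4-byte lead, need 3 cont bytes. acc=0x0
Byte[7]=A2: continuation. acc=(acc<<6)|0x22=0x22
Byte[8]=A5: continuation. acc=(acc<<6)|0x25=0x8A5
Byte[9]=97: continuation. acc=(acc<<6)|0x17=0x22957
Completed: cp=U+22957 (starts at byte 6)
Byte[10]=C7: 2-byte lead, need 1 cont bytes. acc=0x7
Byte[11]=A0: continuation. acc=(acc<<6)|0x20=0x1E0
Completed: cp=U+01E0 (starts at byte 10)

Answer: U+003F U+06EC U+1EB4 U+22957 U+01E0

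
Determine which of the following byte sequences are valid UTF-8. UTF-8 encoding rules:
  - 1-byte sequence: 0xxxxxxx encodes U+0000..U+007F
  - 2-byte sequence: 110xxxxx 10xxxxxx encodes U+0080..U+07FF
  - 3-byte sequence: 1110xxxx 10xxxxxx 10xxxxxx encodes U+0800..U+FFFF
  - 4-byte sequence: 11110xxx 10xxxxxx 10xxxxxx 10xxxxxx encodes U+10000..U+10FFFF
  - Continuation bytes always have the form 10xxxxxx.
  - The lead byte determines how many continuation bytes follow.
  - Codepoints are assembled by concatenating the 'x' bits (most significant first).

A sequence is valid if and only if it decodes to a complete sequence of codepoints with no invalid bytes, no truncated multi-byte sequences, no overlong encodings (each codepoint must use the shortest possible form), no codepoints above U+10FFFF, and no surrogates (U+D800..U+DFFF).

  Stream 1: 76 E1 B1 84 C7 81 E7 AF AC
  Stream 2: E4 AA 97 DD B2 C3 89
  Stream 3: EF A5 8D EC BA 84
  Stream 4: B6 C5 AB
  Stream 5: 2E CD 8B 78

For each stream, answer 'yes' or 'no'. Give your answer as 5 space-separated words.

Stream 1: decodes cleanly. VALID
Stream 2: decodes cleanly. VALID
Stream 3: decodes cleanly. VALID
Stream 4: error at byte offset 0. INVALID
Stream 5: decodes cleanly. VALID

Answer: yes yes yes no yes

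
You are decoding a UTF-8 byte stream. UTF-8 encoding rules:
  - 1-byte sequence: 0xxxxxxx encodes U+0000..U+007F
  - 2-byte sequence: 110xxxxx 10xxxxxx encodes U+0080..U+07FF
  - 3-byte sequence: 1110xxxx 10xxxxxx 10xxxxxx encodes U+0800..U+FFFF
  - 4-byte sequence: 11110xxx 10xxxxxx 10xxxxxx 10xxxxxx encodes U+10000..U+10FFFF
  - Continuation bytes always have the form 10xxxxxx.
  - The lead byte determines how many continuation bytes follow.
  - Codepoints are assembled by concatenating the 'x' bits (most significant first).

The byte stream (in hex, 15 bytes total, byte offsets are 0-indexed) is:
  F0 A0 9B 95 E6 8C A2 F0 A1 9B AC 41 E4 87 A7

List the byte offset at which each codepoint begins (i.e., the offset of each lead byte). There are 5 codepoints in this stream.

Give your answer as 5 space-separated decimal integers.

Byte[0]=F0: 4-byte lead, need 3 cont bytes. acc=0x0
Byte[1]=A0: continuation. acc=(acc<<6)|0x20=0x20
Byte[2]=9B: continuation. acc=(acc<<6)|0x1B=0x81B
Byte[3]=95: continuation. acc=(acc<<6)|0x15=0x206D5
Completed: cp=U+206D5 (starts at byte 0)
Byte[4]=E6: 3-byte lead, need 2 cont bytes. acc=0x6
Byte[5]=8C: continuation. acc=(acc<<6)|0x0C=0x18C
Byte[6]=A2: continuation. acc=(acc<<6)|0x22=0x6322
Completed: cp=U+6322 (starts at byte 4)
Byte[7]=F0: 4-byte lead, need 3 cont bytes. acc=0x0
Byte[8]=A1: continuation. acc=(acc<<6)|0x21=0x21
Byte[9]=9B: continuation. acc=(acc<<6)|0x1B=0x85B
Byte[10]=AC: continuation. acc=(acc<<6)|0x2C=0x216EC
Completed: cp=U+216EC (starts at byte 7)
Byte[11]=41: 1-byte ASCII. cp=U+0041
Byte[12]=E4: 3-byte lead, need 2 cont bytes. acc=0x4
Byte[13]=87: continuation. acc=(acc<<6)|0x07=0x107
Byte[14]=A7: continuation. acc=(acc<<6)|0x27=0x41E7
Completed: cp=U+41E7 (starts at byte 12)

Answer: 0 4 7 11 12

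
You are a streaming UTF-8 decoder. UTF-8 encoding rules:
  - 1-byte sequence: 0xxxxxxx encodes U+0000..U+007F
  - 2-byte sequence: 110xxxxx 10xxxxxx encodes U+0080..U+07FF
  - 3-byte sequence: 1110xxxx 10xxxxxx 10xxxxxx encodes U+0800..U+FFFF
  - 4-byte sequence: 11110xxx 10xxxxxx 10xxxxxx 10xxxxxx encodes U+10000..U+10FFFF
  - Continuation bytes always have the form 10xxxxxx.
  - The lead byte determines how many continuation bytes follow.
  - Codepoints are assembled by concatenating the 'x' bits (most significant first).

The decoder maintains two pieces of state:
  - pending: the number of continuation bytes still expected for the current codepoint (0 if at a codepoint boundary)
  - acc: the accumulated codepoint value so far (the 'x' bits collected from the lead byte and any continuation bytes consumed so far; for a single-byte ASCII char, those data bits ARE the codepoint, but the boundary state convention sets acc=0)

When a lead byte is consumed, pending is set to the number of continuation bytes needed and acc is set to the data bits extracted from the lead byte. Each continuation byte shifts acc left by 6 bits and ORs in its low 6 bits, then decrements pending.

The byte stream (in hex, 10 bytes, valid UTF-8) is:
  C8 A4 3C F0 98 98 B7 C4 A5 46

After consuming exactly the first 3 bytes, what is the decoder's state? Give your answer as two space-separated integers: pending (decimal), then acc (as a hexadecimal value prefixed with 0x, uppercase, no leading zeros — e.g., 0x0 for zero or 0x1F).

Byte[0]=C8: 2-byte lead. pending=1, acc=0x8
Byte[1]=A4: continuation. acc=(acc<<6)|0x24=0x224, pending=0
Byte[2]=3C: 1-byte. pending=0, acc=0x0

Answer: 0 0x0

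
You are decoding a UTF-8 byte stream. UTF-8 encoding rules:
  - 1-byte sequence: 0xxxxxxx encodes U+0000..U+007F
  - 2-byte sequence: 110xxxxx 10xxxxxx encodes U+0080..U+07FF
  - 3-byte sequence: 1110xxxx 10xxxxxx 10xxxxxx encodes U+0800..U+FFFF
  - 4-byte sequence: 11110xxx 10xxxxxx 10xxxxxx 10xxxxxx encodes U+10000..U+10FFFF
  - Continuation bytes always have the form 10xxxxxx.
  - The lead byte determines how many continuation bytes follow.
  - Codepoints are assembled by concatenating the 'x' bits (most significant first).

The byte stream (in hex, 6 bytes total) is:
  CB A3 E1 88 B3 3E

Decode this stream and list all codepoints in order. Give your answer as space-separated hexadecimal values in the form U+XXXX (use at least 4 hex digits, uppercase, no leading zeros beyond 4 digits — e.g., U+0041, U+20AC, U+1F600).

Answer: U+02E3 U+1233 U+003E

Derivation:
Byte[0]=CB: 2-byte lead, need 1 cont bytes. acc=0xB
Byte[1]=A3: continuation. acc=(acc<<6)|0x23=0x2E3
Completed: cp=U+02E3 (starts at byte 0)
Byte[2]=E1: 3-byte lead, need 2 cont bytes. acc=0x1
Byte[3]=88: continuation. acc=(acc<<6)|0x08=0x48
Byte[4]=B3: continuation. acc=(acc<<6)|0x33=0x1233
Completed: cp=U+1233 (starts at byte 2)
Byte[5]=3E: 1-byte ASCII. cp=U+003E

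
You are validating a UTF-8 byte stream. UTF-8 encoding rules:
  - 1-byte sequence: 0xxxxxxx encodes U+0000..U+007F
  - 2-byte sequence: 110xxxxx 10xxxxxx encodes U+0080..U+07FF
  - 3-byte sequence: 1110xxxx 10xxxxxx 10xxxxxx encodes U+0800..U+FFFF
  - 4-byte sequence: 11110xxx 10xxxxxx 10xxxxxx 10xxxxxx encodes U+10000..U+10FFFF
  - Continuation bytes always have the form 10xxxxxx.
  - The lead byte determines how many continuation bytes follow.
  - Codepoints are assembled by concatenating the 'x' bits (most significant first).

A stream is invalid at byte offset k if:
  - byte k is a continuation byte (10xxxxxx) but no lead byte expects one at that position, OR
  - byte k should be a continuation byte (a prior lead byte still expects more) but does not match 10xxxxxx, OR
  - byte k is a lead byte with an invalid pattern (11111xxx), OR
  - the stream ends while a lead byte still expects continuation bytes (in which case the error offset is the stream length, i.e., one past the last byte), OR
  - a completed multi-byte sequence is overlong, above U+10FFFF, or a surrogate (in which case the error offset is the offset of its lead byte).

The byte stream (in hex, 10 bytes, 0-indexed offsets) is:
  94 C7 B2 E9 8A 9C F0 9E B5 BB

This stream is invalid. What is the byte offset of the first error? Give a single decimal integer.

Byte[0]=94: INVALID lead byte (not 0xxx/110x/1110/11110)

Answer: 0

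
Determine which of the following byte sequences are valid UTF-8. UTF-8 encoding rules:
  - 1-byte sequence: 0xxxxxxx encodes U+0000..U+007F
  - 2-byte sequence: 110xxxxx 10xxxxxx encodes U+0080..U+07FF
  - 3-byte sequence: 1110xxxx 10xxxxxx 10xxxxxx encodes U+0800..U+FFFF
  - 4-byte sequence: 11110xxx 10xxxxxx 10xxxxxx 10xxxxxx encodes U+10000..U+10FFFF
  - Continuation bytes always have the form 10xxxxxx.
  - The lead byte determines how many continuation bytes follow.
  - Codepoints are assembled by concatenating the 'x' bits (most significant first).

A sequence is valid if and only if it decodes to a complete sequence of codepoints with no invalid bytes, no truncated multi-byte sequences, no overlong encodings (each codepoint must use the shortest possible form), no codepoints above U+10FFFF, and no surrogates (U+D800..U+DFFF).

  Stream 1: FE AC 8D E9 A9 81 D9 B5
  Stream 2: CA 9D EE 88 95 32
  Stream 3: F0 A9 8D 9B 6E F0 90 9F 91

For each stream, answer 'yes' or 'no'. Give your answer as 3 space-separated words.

Stream 1: error at byte offset 0. INVALID
Stream 2: decodes cleanly. VALID
Stream 3: decodes cleanly. VALID

Answer: no yes yes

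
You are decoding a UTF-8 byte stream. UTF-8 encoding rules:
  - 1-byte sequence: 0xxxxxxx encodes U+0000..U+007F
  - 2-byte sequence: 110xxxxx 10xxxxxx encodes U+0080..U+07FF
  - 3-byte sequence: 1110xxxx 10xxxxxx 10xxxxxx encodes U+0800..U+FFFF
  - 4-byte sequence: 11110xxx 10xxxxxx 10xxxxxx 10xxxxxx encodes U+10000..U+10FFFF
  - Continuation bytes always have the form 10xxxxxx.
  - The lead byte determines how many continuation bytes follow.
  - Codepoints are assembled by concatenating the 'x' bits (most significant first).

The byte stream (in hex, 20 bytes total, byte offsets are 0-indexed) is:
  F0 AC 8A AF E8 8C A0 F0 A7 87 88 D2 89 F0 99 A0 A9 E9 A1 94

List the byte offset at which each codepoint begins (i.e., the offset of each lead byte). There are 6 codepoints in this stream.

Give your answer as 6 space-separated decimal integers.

Answer: 0 4 7 11 13 17

Derivation:
Byte[0]=F0: 4-byte lead, need 3 cont bytes. acc=0x0
Byte[1]=AC: continuation. acc=(acc<<6)|0x2C=0x2C
Byte[2]=8A: continuation. acc=(acc<<6)|0x0A=0xB0A
Byte[3]=AF: continuation. acc=(acc<<6)|0x2F=0x2C2AF
Completed: cp=U+2C2AF (starts at byte 0)
Byte[4]=E8: 3-byte lead, need 2 cont bytes. acc=0x8
Byte[5]=8C: continuation. acc=(acc<<6)|0x0C=0x20C
Byte[6]=A0: continuation. acc=(acc<<6)|0x20=0x8320
Completed: cp=U+8320 (starts at byte 4)
Byte[7]=F0: 4-byte lead, need 3 cont bytes. acc=0x0
Byte[8]=A7: continuation. acc=(acc<<6)|0x27=0x27
Byte[9]=87: continuation. acc=(acc<<6)|0x07=0x9C7
Byte[10]=88: continuation. acc=(acc<<6)|0x08=0x271C8
Completed: cp=U+271C8 (starts at byte 7)
Byte[11]=D2: 2-byte lead, need 1 cont bytes. acc=0x12
Byte[12]=89: continuation. acc=(acc<<6)|0x09=0x489
Completed: cp=U+0489 (starts at byte 11)
Byte[13]=F0: 4-byte lead, need 3 cont bytes. acc=0x0
Byte[14]=99: continuation. acc=(acc<<6)|0x19=0x19
Byte[15]=A0: continuation. acc=(acc<<6)|0x20=0x660
Byte[16]=A9: continuation. acc=(acc<<6)|0x29=0x19829
Completed: cp=U+19829 (starts at byte 13)
Byte[17]=E9: 3-byte lead, need 2 cont bytes. acc=0x9
Byte[18]=A1: continuation. acc=(acc<<6)|0x21=0x261
Byte[19]=94: continuation. acc=(acc<<6)|0x14=0x9854
Completed: cp=U+9854 (starts at byte 17)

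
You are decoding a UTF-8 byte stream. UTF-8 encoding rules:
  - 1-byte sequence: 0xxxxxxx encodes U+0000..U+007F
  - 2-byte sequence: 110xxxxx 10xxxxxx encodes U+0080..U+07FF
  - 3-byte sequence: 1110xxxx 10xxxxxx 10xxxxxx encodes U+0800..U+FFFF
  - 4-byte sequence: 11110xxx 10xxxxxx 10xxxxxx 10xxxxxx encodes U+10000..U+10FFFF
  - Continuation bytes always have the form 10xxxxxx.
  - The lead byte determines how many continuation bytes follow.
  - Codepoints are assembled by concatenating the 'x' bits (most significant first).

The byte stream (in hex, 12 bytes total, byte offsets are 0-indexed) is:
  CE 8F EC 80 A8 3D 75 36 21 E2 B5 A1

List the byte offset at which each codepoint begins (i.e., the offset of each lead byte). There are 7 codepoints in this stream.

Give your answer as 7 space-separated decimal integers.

Byte[0]=CE: 2-byte lead, need 1 cont bytes. acc=0xE
Byte[1]=8F: continuation. acc=(acc<<6)|0x0F=0x38F
Completed: cp=U+038F (starts at byte 0)
Byte[2]=EC: 3-byte lead, need 2 cont bytes. acc=0xC
Byte[3]=80: continuation. acc=(acc<<6)|0x00=0x300
Byte[4]=A8: continuation. acc=(acc<<6)|0x28=0xC028
Completed: cp=U+C028 (starts at byte 2)
Byte[5]=3D: 1-byte ASCII. cp=U+003D
Byte[6]=75: 1-byte ASCII. cp=U+0075
Byte[7]=36: 1-byte ASCII. cp=U+0036
Byte[8]=21: 1-byte ASCII. cp=U+0021
Byte[9]=E2: 3-byte lead, need 2 cont bytes. acc=0x2
Byte[10]=B5: continuation. acc=(acc<<6)|0x35=0xB5
Byte[11]=A1: continuation. acc=(acc<<6)|0x21=0x2D61
Completed: cp=U+2D61 (starts at byte 9)

Answer: 0 2 5 6 7 8 9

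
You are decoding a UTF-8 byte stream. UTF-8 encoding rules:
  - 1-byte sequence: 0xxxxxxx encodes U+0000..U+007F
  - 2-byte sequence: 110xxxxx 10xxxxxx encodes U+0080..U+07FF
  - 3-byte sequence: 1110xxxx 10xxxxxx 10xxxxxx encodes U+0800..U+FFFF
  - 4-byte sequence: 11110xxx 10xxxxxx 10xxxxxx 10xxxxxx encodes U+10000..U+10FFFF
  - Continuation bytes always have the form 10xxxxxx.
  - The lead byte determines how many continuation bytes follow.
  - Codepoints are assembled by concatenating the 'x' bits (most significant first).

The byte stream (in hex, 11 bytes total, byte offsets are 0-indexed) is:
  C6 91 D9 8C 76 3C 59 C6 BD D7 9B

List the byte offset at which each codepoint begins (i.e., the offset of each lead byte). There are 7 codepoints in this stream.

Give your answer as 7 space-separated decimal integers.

Byte[0]=C6: 2-byte lead, need 1 cont bytes. acc=0x6
Byte[1]=91: continuation. acc=(acc<<6)|0x11=0x191
Completed: cp=U+0191 (starts at byte 0)
Byte[2]=D9: 2-byte lead, need 1 cont bytes. acc=0x19
Byte[3]=8C: continuation. acc=(acc<<6)|0x0C=0x64C
Completed: cp=U+064C (starts at byte 2)
Byte[4]=76: 1-byte ASCII. cp=U+0076
Byte[5]=3C: 1-byte ASCII. cp=U+003C
Byte[6]=59: 1-byte ASCII. cp=U+0059
Byte[7]=C6: 2-byte lead, need 1 cont bytes. acc=0x6
Byte[8]=BD: continuation. acc=(acc<<6)|0x3D=0x1BD
Completed: cp=U+01BD (starts at byte 7)
Byte[9]=D7: 2-byte lead, need 1 cont bytes. acc=0x17
Byte[10]=9B: continuation. acc=(acc<<6)|0x1B=0x5DB
Completed: cp=U+05DB (starts at byte 9)

Answer: 0 2 4 5 6 7 9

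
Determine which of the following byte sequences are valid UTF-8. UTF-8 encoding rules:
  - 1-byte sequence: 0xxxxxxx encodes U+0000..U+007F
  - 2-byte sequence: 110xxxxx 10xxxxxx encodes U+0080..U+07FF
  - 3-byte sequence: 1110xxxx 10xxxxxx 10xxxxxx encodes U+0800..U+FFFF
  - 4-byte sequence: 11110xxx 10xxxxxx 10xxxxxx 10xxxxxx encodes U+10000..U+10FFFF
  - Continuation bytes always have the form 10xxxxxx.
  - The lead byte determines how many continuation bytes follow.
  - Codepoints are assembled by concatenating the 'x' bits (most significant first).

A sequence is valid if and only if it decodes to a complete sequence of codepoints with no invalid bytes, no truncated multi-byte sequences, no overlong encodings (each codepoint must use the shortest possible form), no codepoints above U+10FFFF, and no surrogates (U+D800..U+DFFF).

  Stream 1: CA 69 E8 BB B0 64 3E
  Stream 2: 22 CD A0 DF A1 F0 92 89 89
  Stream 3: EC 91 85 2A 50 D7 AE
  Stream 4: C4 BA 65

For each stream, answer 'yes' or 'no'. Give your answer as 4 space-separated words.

Answer: no yes yes yes

Derivation:
Stream 1: error at byte offset 1. INVALID
Stream 2: decodes cleanly. VALID
Stream 3: decodes cleanly. VALID
Stream 4: decodes cleanly. VALID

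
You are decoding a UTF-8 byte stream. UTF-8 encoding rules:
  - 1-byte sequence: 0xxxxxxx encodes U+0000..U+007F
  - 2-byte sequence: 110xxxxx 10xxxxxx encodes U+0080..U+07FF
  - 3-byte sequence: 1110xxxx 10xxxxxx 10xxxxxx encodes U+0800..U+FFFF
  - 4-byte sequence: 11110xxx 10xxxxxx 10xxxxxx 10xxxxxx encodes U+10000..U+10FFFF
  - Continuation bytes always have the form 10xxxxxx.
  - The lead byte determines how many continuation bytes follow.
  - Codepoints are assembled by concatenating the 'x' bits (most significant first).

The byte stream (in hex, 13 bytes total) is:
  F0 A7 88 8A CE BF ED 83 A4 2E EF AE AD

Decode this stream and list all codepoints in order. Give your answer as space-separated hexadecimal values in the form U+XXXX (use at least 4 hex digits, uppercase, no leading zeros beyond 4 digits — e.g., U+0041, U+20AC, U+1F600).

Byte[0]=F0: 4-byte lead, need 3 cont bytes. acc=0x0
Byte[1]=A7: continuation. acc=(acc<<6)|0x27=0x27
Byte[2]=88: continuation. acc=(acc<<6)|0x08=0x9C8
Byte[3]=8A: continuation. acc=(acc<<6)|0x0A=0x2720A
Completed: cp=U+2720A (starts at byte 0)
Byte[4]=CE: 2-byte lead, need 1 cont bytes. acc=0xE
Byte[5]=BF: continuation. acc=(acc<<6)|0x3F=0x3BF
Completed: cp=U+03BF (starts at byte 4)
Byte[6]=ED: 3-byte lead, need 2 cont bytes. acc=0xD
Byte[7]=83: continuation. acc=(acc<<6)|0x03=0x343
Byte[8]=A4: continuation. acc=(acc<<6)|0x24=0xD0E4
Completed: cp=U+D0E4 (starts at byte 6)
Byte[9]=2E: 1-byte ASCII. cp=U+002E
Byte[10]=EF: 3-byte lead, need 2 cont bytes. acc=0xF
Byte[11]=AE: continuation. acc=(acc<<6)|0x2E=0x3EE
Byte[12]=AD: continuation. acc=(acc<<6)|0x2D=0xFBAD
Completed: cp=U+FBAD (starts at byte 10)

Answer: U+2720A U+03BF U+D0E4 U+002E U+FBAD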